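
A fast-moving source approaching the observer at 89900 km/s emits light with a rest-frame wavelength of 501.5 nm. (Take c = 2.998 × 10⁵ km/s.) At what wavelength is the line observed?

368.1 nm

β = v/c = 89900/299800 = 0.2999.
Relativistic Doppler for wavelength: λ' = λ₀ · √((1 − β)/(1 + β)).
λ' = 501.5 × √(0.7001/1.2999) = 501.5 × 0.73391 ≈ 368.1 nm.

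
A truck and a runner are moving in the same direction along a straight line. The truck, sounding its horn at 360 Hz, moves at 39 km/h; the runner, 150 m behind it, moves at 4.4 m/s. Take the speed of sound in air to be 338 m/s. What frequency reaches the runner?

39 km/h = 10.83 m/s.
The runner is behind, so the truck is moving away from it while the runner is moving toward the truck.
General Doppler shift: f' = f · (v + v_o)/(v + v_s).
f' = 360 × (338 + 4.4)/(338 + 10.83) = 360 × 342.4/348.83 ≈ 353 Hz.

353 Hz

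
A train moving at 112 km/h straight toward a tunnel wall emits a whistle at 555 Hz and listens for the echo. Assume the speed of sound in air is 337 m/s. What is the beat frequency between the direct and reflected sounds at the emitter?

112 km/h = 31.11 m/s.
The tunnel wall receives the sound from a moving source: f₁ = f₀ · v/(v − v_e) = 555 × 337/305.89 ≈ 611.4 Hz.
On the return leg the train is a moving observer: f₂ = f₁ · (v + v_e)/v = 611.4 × 368.11/337 ≈ 667.9 Hz.
Equivalently f₂ = f₀ · (v + v_e)/(v − v_e).
Beat against the emitted tone: |f₂ − f₀| = 2v_e·f₀/(v − v_e) = 2 × 31.11 × 555/305.89 ≈ 113 Hz.

113 Hz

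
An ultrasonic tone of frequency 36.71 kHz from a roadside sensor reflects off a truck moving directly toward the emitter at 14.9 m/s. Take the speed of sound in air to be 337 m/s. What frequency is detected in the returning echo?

At the truck (a moving observer), f₁ = f₀ · (v + u)/v = 36.71 × 351.9/337 ≈ 38.3 kHz.
The reflection then acts as a moving source: f₂ = f₁ · v/(v − u) ≈ 40.1 kHz.

40.1 kHz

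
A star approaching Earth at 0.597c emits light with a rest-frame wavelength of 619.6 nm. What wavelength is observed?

Relativistic Doppler for wavelength: λ' = λ₀ · √((1 − β)/(1 + β)).
λ' = 619.6 × √(0.4030/1.5970) = 619.6 × 0.50234 ≈ 311.3 nm.

311.3 nm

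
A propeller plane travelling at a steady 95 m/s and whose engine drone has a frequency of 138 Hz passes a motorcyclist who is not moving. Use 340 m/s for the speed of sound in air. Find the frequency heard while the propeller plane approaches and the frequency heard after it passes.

192 Hz approaching; 108 Hz receding

Approaching: f₁ = f · v/(v − v_s) = 138 × 340/245 ≈ 192 Hz.
Receding: f₂ = f · v/(v + v_s) = 138 × 340/435 ≈ 108 Hz.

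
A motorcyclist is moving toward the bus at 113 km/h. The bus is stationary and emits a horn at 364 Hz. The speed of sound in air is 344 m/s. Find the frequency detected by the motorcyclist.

397 Hz

113 km/h = 31.39 m/s.
Moving observer, stationary source: f' = f · (v + v_o)/v.
f' = 364 × (344 + 31.39)/344 = 364 × 375.39/344 ≈ 397 Hz.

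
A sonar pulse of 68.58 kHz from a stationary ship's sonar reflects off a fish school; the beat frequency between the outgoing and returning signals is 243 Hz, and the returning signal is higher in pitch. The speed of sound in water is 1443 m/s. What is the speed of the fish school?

2.55 m/s

Double Doppler shift off a moving reflector: f₂ = f₀ · (v + u)/(v − u) (u > 0 toward emitter).
Returning signal is higher, so f₂ = f₀ + Δf = 68580 + 243 = 68823 Hz.
Rearranging, u = v · (f₂ − f₀)/(f₂ + f₀) = 1443 × 243/137403 ≈ 2.55 m/s.
So the fish school is moving at 2.55 m/s toward the emitter.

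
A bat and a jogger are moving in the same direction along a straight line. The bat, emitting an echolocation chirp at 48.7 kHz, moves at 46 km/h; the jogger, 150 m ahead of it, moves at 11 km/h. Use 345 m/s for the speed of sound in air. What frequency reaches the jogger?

46 km/h = 12.78 m/s; 11 km/h = 3.056 m/s.
The jogger is ahead, so the bat is moving toward it while the jogger is moving away from the bat.
Both move, so f' = f · (v − v_o)/(v − v_s).
f' = 48.7 × (345 − 3.056)/(345 − 12.78) = 48.7 × 341.94/332.22 ≈ 50.1 kHz.

50.1 kHz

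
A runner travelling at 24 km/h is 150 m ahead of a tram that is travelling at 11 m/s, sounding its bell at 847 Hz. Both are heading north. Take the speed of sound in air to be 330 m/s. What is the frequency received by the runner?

859 Hz

24 km/h = 6.667 m/s.
The runner is ahead, so the tram is moving toward it while the runner is moving away from the tram.
With source approaching and observer receding, f' = f · (v − v_o)/(v − v_s).
f' = 847 × (330 − 6.667)/(330 − 11) = 847 × 323.33/319 ≈ 859 Hz.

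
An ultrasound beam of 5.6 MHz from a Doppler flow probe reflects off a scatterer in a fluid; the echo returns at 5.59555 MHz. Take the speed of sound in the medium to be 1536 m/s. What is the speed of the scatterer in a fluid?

Double Doppler shift off a moving reflector: f₂ = f₀ · (v + u)/(v − u) (u > 0 toward emitter).
Rearranging, u = v · (f₂ − f₀)/(f₂ + f₀) = 1536 × -0.00445/11.19555 ≈ -0.61 m/s.
So the scatterer in a fluid is moving at 0.61 m/s away from the emitter.

0.61 m/s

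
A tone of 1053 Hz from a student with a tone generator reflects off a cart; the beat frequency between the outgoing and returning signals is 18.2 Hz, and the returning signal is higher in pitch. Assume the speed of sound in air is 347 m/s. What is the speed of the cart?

Double Doppler shift off a moving reflector: f₂ = f₀ · (v + u)/(v − u) (u > 0 toward emitter).
Returning signal is higher, so f₂ = f₀ + Δf = 1053 + 18.2 = 1071.2 Hz.
Rearranging, u = v · (f₂ − f₀)/(f₂ + f₀) = 347 × 18.2/2124.2 ≈ 2.97 m/s.
So the cart is moving at 2.97 m/s toward the emitter.

2.97 m/s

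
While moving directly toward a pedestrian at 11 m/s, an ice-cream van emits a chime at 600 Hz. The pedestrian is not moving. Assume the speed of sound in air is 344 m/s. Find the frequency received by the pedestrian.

With the source moving toward a stationary observer, f' = f · v/(v − v_s).
f' = 600 × 344/(344 − 11) = 600 × 344/333 ≈ 620 Hz.

620 Hz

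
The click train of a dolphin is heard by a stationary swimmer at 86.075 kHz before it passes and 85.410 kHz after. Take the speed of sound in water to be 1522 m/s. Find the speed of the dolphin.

5.9 m/s

f₁/f₂ = (v + v_s)/(v − v_s), so v_s = v · (f₁ − f₂)/(f₁ + f₂).
v_s = 1522 × (86.075 − 85.410)/(86.075 + 85.410) = 1522 × 0.665/171.485 ≈ 5.9 m/s.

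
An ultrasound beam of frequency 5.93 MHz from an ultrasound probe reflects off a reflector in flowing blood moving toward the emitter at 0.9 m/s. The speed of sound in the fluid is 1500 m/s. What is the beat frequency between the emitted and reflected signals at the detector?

At the reflector in flowing blood (a moving observer), f₁ = f₀ · (v + u)/v = 5.93 × 1500.9/1500 ≈ 5.93356 MHz.
The reflection then acts as a moving source: f₂ = f₁ · v/(v − u) ≈ 5.93712 MHz.
Equivalently f₂ = f₀ · (v + u)/(v − u).
Beat frequency (with f₀ = 5930000 Hz): |f₂ − f₀| = 2u·f₀/(v − u) = 2 × 0.9 × 5930000/1499.1 ≈ 7120 Hz.

7120 Hz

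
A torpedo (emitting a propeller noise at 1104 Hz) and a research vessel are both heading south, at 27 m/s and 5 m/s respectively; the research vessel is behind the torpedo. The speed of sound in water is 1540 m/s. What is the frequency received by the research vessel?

The research vessel is behind, so the torpedo is moving away from it while the research vessel is moving toward the torpedo.
With source receding and observer approaching, f' = f · (v + v_o)/(v + v_s).
f' = 1104 × (1540 + 5)/(1540 + 27) = 1104 × 1545/1567 ≈ 1089 Hz.

1089 Hz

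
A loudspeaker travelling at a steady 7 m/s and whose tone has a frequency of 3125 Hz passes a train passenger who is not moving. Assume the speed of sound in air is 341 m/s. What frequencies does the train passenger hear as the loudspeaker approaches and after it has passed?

Approaching: f₁ = f · v/(v − v_s) = 3125 × 341/334 ≈ 3190 Hz.
Receding: f₂ = f · v/(v + v_s) = 3125 × 341/348 ≈ 3062 Hz.

3190 Hz approaching; 3062 Hz receding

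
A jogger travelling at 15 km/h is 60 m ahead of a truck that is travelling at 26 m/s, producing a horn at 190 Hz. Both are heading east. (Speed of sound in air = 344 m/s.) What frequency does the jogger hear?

203 Hz

15 km/h = 4.167 m/s.
The jogger is ahead, so the truck is moving toward it while the jogger is moving away from the truck.
With source approaching and observer receding, f' = f · (v − v_o)/(v − v_s).
f' = 190 × (344 − 4.167)/(344 − 26) = 190 × 339.83/318 ≈ 203 Hz.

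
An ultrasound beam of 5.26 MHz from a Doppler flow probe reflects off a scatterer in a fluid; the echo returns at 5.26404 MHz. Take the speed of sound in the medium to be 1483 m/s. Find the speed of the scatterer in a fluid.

0.57 m/s

Double Doppler shift off a moving reflector: f₂ = f₀ · (v + u)/(v − u) (u > 0 toward emitter).
Rearranging, u = v · (f₂ − f₀)/(f₂ + f₀) = 1483 × 0.00404/10.52404 ≈ 0.57 m/s.
So the scatterer in a fluid is moving at 0.57 m/s toward the emitter.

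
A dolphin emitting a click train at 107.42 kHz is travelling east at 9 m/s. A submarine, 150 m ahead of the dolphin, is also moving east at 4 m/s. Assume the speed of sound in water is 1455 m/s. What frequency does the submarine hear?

107.8 kHz

The submarine is ahead, so the dolphin is moving toward it while the submarine is moving away from the dolphin.
Both move, so f' = f · (v − v_o)/(v − v_s).
f' = 107.42 × (1455 − 4)/(1455 − 9) = 107.42 × 1451/1446 ≈ 107.8 kHz.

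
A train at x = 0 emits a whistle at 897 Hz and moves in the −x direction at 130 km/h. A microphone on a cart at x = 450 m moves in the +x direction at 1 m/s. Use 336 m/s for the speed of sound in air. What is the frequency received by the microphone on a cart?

808 Hz

130 km/h = 36.11 m/s.
The observer lies on the +x side, so the source is heading away from the observer and the observer is heading away from the source.
With source receding and observer receding, f' = f · (v − v_o)/(v + v_s).
f' = 897 × (336 − 1)/(336 + 36.11) = 897 × 335/372.11 ≈ 808 Hz.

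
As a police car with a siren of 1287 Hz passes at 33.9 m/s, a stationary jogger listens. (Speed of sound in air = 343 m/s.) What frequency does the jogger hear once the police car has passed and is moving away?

Receding: f₂ = f · v/(v + v_s) = 1287 × 343/376.9 ≈ 1171 Hz.

1171 Hz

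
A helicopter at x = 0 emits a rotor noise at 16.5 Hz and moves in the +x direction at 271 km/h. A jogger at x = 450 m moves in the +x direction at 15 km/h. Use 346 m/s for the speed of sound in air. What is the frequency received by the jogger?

20.8 Hz

271 km/h = 75.28 m/s; 15 km/h = 4.167 m/s.
The observer lies on the +x side, so the source is heading toward the observer and the observer is heading away from the source.
Both move, so f' = f · (v − v_o)/(v − v_s).
f' = 16.5 × (346 − 4.167)/(346 − 75.28) = 16.5 × 341.83/270.72 ≈ 20.8 Hz.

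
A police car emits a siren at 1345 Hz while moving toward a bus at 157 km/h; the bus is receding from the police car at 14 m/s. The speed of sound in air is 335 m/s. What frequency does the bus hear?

157 km/h = 43.61 m/s.
Both move, so f' = f · (v − v_o)/(v − v_s).
f' = 1345 × (335 − 14)/(335 − 43.61) = 1345 × 321/291.39 ≈ 1482 Hz.

1482 Hz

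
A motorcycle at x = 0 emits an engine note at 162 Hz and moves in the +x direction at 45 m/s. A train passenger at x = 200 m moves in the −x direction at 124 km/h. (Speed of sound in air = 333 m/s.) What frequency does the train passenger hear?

124 km/h = 34.44 m/s.
The observer lies on the +x side, so the source is heading toward the observer and the observer is heading toward the source.
General Doppler shift: f' = f · (v + v_o)/(v − v_s).
f' = 162 × (333 + 34.44)/(333 − 45) = 162 × 367.44/288 ≈ 207 Hz.

207 Hz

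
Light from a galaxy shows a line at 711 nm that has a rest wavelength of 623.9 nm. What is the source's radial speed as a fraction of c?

λ'/λ₀ = 1.1396 > 1 (redshift), so the source is receding.
λ'/λ₀ = √((1 + β)/(1 − β)) for a receding source ⇒ β = (r² − 1)/(r² + 1) with r = λ'/λ₀.
β = (1.2987 − 1)/(1.2987 + 1) ≈ 0.130.

0.130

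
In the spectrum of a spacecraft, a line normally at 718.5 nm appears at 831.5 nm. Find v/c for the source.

0.145

λ'/λ₀ = 1.1573 > 1 (redshift), so the source is receding.
λ'/λ₀ = √((1 + β)/(1 − β)) for a receding source ⇒ β = (r² − 1)/(r² + 1) with r = λ'/λ₀.
β = (1.3393 − 1)/(1.3393 + 1) ≈ 0.145.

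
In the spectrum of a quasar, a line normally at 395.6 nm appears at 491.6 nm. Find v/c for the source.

λ'/λ₀ = 1.2427 > 1 (redshift), so the source is receding.
λ'/λ₀ = √((1 + β)/(1 − β)) for a receding source ⇒ β = (r² − 1)/(r² + 1) with r = λ'/λ₀.
β = (1.5442 − 1)/(1.5442 + 1) ≈ 0.214.

0.214c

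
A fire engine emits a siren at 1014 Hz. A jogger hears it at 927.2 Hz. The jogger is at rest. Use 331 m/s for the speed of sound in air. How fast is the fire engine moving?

f' < f, so the fire engine is receding.
f' = f · v/(v + v_s) ⇒ v_s = v · |1 − f/f'|.
v_s = 331 × |1 − 1014/927.2| = 331 × 0.09362 ≈ 31 m/s.

31 m/s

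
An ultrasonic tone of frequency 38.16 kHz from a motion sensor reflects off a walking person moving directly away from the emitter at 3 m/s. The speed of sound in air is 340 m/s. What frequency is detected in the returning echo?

The walking person first receives the wave as a moving observer: f₁ = f₀ · (v − u)/v = 38.16 × (340 − 3)/340 ≈ 37.8 kHz.
On reflection it acts as a source moving away from the stationary detector: f₂ = f₁ · v/(v + u) = 37.8 × 340/343 ≈ 37.5 kHz.

37.5 kHz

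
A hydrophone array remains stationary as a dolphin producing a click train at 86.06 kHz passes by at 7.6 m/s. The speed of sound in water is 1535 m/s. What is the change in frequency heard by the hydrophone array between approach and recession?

0.852 kHz

Approaching: f₁ = f · v/(v − v_s) = 86.06 × 1535/1527.4 ≈ 86.488 kHz.
Receding: f₂ = f · v/(v + v_s) = 86.06 × 1535/1542.6 ≈ 85.636 kHz.
Drop: f₁ − f₂ = 2f·v·v_s/(v² − v_s²) = 2 × 86.06 × 1535 × 7.6/(1535² − 7.6²) ≈ 0.852 kHz.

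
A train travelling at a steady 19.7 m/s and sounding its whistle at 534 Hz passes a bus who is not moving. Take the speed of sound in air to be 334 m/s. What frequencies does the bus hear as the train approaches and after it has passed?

567 Hz approaching; 504 Hz receding

Approaching: f₁ = f · v/(v − v_s) = 534 × 334/314.3 ≈ 567 Hz.
Receding: f₂ = f · v/(v + v_s) = 534 × 334/353.7 ≈ 504 Hz.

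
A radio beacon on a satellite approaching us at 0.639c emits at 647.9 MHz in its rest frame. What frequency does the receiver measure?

Relativistic Doppler for frequency: f' = f₀ · √((1 + β)/(1 − β)).
f' = 647.9 × √(1.6390/0.3610) = 647.9 × 2.13077 ≈ 1380.5 MHz.

1380.5 MHz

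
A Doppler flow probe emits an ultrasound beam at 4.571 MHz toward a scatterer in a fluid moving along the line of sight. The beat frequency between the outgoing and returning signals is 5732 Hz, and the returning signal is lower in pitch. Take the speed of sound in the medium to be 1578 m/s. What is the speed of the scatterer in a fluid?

0.99 m/s

Double Doppler shift off a moving reflector: f₂ = f₀ · (v + u)/(v − u) (u > 0 toward emitter).
Returning signal is lower, so f₂ = f₀ − Δf = 4571000 − 5732 = 4565268 Hz.
Rearranging, u = v · (f₂ − f₀)/(f₂ + f₀) = 1578 × -5732/9136268 ≈ -0.99 m/s.
So the scatterer in a fluid is moving at 0.99 m/s away from the emitter.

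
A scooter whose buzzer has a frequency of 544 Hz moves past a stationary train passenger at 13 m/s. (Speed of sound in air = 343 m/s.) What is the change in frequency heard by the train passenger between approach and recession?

41.3 Hz

Approaching: f₁ = f · v/(v − v_s) = 544 × 343/330 ≈ 565.4 Hz.
Receding: f₂ = f · v/(v + v_s) = 544 × 343/356 ≈ 524.1 Hz.
Drop: f₁ − f₂ = 2f·v·v_s/(v² − v_s²) = 2 × 544 × 343 × 13/(343² − 13²) ≈ 41.3 Hz.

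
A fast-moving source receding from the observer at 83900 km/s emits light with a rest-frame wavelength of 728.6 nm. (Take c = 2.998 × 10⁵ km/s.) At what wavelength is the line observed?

971.3 nm

β = v/c = 83900/299800 = 0.2799.
Relativistic Doppler for wavelength: λ' = λ₀ · √((1 + β)/(1 − β)).
λ' = 728.6 × √(1.2799/0.7201) = 728.6 × 1.33312 ≈ 971.3 nm.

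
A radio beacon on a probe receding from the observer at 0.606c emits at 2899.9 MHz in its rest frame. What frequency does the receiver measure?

1436.3 MHz

Relativistic Doppler for frequency: f' = f₀ · √((1 − β)/(1 + β)).
f' = 2899.9 × √(0.3940/1.6060) = 2899.9 × 0.49531 ≈ 1436.3 MHz.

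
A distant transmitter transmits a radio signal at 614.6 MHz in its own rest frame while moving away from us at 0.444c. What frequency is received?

Relativistic Doppler for frequency: f' = f₀ · √((1 − β)/(1 + β)).
f' = 614.6 × √(0.5560/1.4440) = 614.6 × 0.62052 ≈ 381.4 MHz.

381.4 MHz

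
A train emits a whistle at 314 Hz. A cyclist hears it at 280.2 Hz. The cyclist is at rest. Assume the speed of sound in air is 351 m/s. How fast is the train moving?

f' < f, so the train is receding.
f' = f · v/(v + v_s) ⇒ v_s = v · |1 − f/f'|.
v_s = 351 × |1 − 314/280.2| = 351 × 0.1206 ≈ 42 m/s.

42 m/s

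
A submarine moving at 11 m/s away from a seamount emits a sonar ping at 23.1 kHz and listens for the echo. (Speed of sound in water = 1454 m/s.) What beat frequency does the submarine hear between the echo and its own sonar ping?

The seamount receives the sound from a moving source: f₁ = f₀ · v/(v + v_e) = 23.1 × 1454/1465 ≈ 22.927 kHz.
On the return leg the submarine is a moving observer: f₂ = f₁ · (v − v_e)/v = 22.927 × 1443/1454 ≈ 22.753 kHz.
Beat against the emitted tone (with f₀ = 23100 Hz): |f₂ − f₀| = 2v_e·f₀/(v + v_e) = 2 × 11 × 23100/1465 ≈ 347 Hz.

347 Hz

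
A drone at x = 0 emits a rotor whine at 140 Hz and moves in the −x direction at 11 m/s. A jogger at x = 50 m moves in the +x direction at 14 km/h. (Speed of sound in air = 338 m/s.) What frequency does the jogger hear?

134 Hz

14 km/h = 3.889 m/s.
The observer lies on the +x side, so the source is heading away from the observer and the observer is heading away from the source.
Both move, so f' = f · (v − v_o)/(v + v_s).
f' = 140 × (338 − 3.889)/(338 + 11) = 140 × 334.11/349 ≈ 134 Hz.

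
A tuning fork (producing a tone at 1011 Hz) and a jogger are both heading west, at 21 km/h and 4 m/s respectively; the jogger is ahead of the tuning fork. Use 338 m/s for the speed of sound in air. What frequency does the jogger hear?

21 km/h = 5.833 m/s.
The jogger is ahead, so the tuning fork is moving toward it while the jogger is moving away from the tuning fork.
Both move, so f' = f · (v − v_o)/(v − v_s).
f' = 1011 × (338 − 4)/(338 − 5.833) = 1011 × 334/332.17 ≈ 1017 Hz.

1017 Hz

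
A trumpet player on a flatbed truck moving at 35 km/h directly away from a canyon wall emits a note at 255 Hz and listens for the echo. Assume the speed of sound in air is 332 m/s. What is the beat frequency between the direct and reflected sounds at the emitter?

35 km/h = 9.722 m/s.
The canyon wall receives the sound from a moving source: f₁ = f₀ · v/(v + v_e) = 255 × 332/341.72 ≈ 247.75 Hz.
On the return leg the trumpet player on a flatbed truck is a moving observer: f₂ = f₁ · (v − v_e)/v = 247.75 × 322.28/332 ≈ 240.49 Hz.
Equivalently f₂ = f₀ · (v − v_e)/(v + v_e).
Beat against the emitted tone: |f₂ − f₀| = 2v_e·f₀/(v + v_e) = 2 × 9.722 × 255/341.72 ≈ 14.5 Hz.

14.5 Hz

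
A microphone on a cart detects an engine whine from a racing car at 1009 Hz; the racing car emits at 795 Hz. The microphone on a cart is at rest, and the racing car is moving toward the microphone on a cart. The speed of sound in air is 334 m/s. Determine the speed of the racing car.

71 m/s

f' = f · v/(v − v_s) ⇒ v_s = v · |1 − f/f'|.
v_s = 334 × |1 − 795/1009| = 334 × 0.2121 ≈ 71 m/s.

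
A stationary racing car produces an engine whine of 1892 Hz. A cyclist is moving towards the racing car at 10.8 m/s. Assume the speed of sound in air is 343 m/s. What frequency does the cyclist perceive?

Moving observer, stationary source: f' = f · (v + v_o)/v.
f' = 1892 × (343 + 10.8)/343 = 1892 × 353.8/343 ≈ 1952 Hz.

1952 Hz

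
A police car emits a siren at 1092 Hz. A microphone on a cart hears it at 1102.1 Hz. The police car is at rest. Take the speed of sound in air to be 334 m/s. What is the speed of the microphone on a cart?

f' > f, so the microphone on a cart is approaching.
f' = f · (v + v_o)/v ⇒ v_o = v · |f'/f − 1|.
v_o = 334 × |1102.1/1092 − 1| = 334 × 0.009249 ≈ 3.1 m/s.

3.1 m/s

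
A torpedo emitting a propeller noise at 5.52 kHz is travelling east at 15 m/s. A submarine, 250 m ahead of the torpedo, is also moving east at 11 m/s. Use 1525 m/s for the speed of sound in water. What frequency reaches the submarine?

The submarine is ahead, so the torpedo is moving toward it while the submarine is moving away from the torpedo.
Both move, so f' = f · (v − v_o)/(v − v_s).
f' = 5.52 × (1525 − 11)/(1525 − 15) = 5.52 × 1514/1510 ≈ 5.53 kHz.

5.53 kHz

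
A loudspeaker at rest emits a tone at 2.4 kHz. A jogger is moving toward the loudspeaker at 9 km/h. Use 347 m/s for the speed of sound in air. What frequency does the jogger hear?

9 km/h = 2.5 m/s.
Only the observer moves, toward the source, so f' = f · (v + v_o)/v.
f' = 2.4 × (347 + 2.5)/347 = 2.4 × 349.5/347 ≈ 2.42 kHz.

2.42 kHz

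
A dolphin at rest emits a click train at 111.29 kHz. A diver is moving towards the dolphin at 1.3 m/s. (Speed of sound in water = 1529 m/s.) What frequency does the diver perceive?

Only the observer moves, toward the source, so f' = f · (v + v_o)/v.
f' = 111.29 × (1529 + 1.3)/1529 = 111.29 × 1530.3/1529 ≈ 111.4 kHz.

111.4 kHz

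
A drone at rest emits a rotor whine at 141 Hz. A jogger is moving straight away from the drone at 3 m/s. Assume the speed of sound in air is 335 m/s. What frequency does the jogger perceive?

140 Hz

Moving observer, stationary source: f' = f · (v − v_o)/v.
f' = 141 × (335 − 3)/335 = 141 × 332/335 ≈ 140 Hz.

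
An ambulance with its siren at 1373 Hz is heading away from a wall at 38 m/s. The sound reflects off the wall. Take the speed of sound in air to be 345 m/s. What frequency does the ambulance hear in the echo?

The wall receives the sound from a moving source: f₁ = f₀ · v/(v + v_e) = 1373 × 345/383 ≈ 1237 Hz.
On the return leg the ambulance is a moving observer: f₂ = f₁ · (v − v_e)/v = 1237 × 307/345 ≈ 1101 Hz.

1101 Hz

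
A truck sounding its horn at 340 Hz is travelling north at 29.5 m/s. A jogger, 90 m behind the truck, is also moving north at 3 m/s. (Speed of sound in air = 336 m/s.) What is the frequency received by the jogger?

The jogger is behind, so the truck is moving away from it while the jogger is moving toward the truck.
Both move, so f' = f · (v + v_o)/(v + v_s).
f' = 340 × (336 + 3)/(336 + 29.5) = 340 × 339/365.5 ≈ 315 Hz.

315 Hz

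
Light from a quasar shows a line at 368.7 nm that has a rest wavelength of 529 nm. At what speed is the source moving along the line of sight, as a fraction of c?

λ'/λ₀ = 0.6970 < 1 (blueshift), so the source is approaching.
λ'/λ₀ = √((1 − β)/(1 + β)) for an approaching source ⇒ β = (1 − r²)/(1 + r²) with r = λ'/λ₀.
β = (1 − 0.4858)/(1 + 0.4858) ≈ 0.346.

0.346c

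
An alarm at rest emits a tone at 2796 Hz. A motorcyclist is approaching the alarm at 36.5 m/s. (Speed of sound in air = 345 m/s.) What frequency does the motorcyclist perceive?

3092 Hz

Moving observer, stationary source: f' = f · (v + v_o)/v.
f' = 2796 × (345 + 36.5)/345 = 2796 × 381.5/345 ≈ 3092 Hz.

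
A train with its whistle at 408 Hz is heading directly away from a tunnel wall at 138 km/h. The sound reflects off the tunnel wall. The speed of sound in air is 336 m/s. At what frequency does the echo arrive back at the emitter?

138 km/h = 38.33 m/s.
The tunnel wall receives the sound from a moving source: f₁ = f₀ · v/(v + v_e) = 408 × 336/374.33 ≈ 366 Hz.
On the return leg the train is a moving observer: f₂ = f₁ · (v − v_e)/v = 366 × 297.67/336 ≈ 324 Hz.
Equivalently f₂ = f₀ · (v − v_e)/(v + v_e).

324 Hz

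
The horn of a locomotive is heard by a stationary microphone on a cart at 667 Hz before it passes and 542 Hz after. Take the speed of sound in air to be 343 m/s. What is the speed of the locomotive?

35 m/s

f₁/f₂ = (v + v_s)/(v − v_s), so v_s = v · (f₁ − f₂)/(f₁ + f₂).
v_s = 343 × (667 − 542)/(667 + 542) = 343 × 125/1209 ≈ 35 m/s.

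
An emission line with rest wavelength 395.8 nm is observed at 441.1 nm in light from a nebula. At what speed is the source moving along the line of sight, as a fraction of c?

λ'/λ₀ = 1.1145 > 1 (redshift), so the source is receding.
λ'/λ₀ = √((1 + β)/(1 − β)) for a receding source ⇒ β = (r² − 1)/(r² + 1) with r = λ'/λ₀.
β = (1.2420 − 1)/(1.2420 + 1) ≈ 0.108.

0.108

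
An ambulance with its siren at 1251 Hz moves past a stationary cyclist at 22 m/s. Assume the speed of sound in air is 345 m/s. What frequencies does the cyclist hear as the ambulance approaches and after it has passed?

Approaching: f₁ = f · v/(v − v_s) = 1251 × 345/323 ≈ 1336 Hz.
Receding: f₂ = f · v/(v + v_s) = 1251 × 345/367 ≈ 1176 Hz.

1336 Hz approaching; 1176 Hz receding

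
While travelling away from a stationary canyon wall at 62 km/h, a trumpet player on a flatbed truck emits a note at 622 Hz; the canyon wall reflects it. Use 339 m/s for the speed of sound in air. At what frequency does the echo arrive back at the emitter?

62 km/h = 17.22 m/s.
The canyon wall receives the sound from a moving source: f₁ = f₀ · v/(v + v_e) = 622 × 339/356.22 ≈ 592 Hz.
On the return leg the trumpet player on a flatbed truck is a moving observer: f₂ = f₁ · (v − v_e)/v = 592 × 321.78/339 ≈ 562 Hz.

562 Hz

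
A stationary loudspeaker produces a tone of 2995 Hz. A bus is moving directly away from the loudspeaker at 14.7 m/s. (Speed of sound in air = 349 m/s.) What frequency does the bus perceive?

2869 Hz

Only the observer moves, away from the source, so f' = f · (v − v_o)/v.
f' = 2995 × (349 − 14.7)/349 = 2995 × 334.3/349 ≈ 2869 Hz.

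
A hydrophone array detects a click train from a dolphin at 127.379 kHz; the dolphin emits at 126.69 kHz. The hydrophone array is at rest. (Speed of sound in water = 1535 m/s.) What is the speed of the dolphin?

8.3 m/s

f' > f, so the dolphin is approaching.
f' = f · v/(v − v_s) ⇒ v_s = v · |1 − f/f'|.
v_s = 1535 × |1 − 126.69/127.379| = 1535 × 0.005409 ≈ 8.3 m/s.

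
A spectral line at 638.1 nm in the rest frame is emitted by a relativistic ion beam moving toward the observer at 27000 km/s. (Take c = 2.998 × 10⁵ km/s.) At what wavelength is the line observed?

β = v/c = 27000/299800 = 0.0901.
Relativistic Doppler for wavelength: λ' = λ₀ · √((1 − β)/(1 + β)).
λ' = 638.1 × √(0.9099/1.0901) = 638.1 × 0.91365 ≈ 583.0 nm.

583.0 nm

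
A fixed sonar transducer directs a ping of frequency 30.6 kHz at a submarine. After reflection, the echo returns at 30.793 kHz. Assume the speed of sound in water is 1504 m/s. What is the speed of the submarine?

Double Doppler shift off a moving reflector: f₂ = f₀ · (v + u)/(v − u) (u > 0 toward emitter).
Rearranging, u = v · (f₂ − f₀)/(f₂ + f₀) = 1504 × 0.193/61.393 ≈ 4.7 m/s.
So the submarine is moving at 4.7 m/s toward the emitter.

4.7 m/s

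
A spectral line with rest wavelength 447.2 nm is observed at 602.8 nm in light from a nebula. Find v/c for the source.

0.290

λ'/λ₀ = 1.3479 > 1 (redshift), so the source is receding.
λ'/λ₀ = √((1 + β)/(1 − β)) for a receding source ⇒ β = (r² − 1)/(r² + 1) with r = λ'/λ₀.
β = (1.8169 − 1)/(1.8169 + 1) ≈ 0.290.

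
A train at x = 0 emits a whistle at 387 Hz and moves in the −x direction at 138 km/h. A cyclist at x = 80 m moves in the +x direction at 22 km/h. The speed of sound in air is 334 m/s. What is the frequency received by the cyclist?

138 km/h = 38.33 m/s; 22 km/h = 6.111 m/s.
The observer lies on the +x side, so the source is heading away from the observer and the observer is heading away from the source.
General Doppler shift: f' = f · (v − v_o)/(v + v_s).
f' = 387 × (334 − 6.111)/(334 + 38.33) = 387 × 327.89/372.33 ≈ 341 Hz.

341 Hz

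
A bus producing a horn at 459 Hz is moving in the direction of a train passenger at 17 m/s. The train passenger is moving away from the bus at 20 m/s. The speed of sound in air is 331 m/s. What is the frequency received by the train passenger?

455 Hz

Both move, so f' = f · (v − v_o)/(v − v_s).
f' = 459 × (331 − 20)/(331 − 17) = 459 × 311/314 ≈ 455 Hz.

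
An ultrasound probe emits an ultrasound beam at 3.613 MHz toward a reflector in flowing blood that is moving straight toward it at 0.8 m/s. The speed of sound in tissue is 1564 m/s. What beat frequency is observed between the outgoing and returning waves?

3698 Hz

At the reflector in flowing blood (a moving observer), f₁ = f₀ · (v + u)/v = 3.613 × 1564.8/1564 ≈ 3.61485 MHz.
On reflection it acts as a source moving toward the stationary detector: f₂ = f₁ · v/(v − u) = 3.61485 × 1564/1563.2 ≈ 3.61670 MHz.
Equivalently f₂ = f₀ · (v + u)/(v − u).
Beat frequency (with f₀ = 3613000 Hz): |f₂ − f₀| = 2u·f₀/(v − u) = 2 × 0.8 × 3613000/1563.2 ≈ 3698 Hz.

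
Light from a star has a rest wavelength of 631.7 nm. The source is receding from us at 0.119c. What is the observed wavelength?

711.9 nm

Relativistic Doppler for wavelength: λ' = λ₀ · √((1 + β)/(1 − β)).
λ' = 631.7 × √(1.1190/0.8810) = 631.7 × 1.12701 ≈ 711.9 nm.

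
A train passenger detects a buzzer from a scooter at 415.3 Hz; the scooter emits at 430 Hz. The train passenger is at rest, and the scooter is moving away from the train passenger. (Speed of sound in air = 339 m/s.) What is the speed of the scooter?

12.0 m/s

f' = f · v/(v + v_s) ⇒ v_s = v · |1 − f/f'|.
v_s = 339 × |1 − 430/415.3| = 339 × 0.0354 ≈ 12.0 m/s.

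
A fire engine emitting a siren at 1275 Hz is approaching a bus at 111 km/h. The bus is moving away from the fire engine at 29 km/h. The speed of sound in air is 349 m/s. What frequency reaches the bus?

111 km/h = 30.83 m/s; 29 km/h = 8.056 m/s.
With source approaching and observer receding, f' = f · (v − v_o)/(v − v_s).
f' = 1275 × (349 − 8.056)/(349 − 30.83) = 1275 × 340.94/318.17 ≈ 1366 Hz.

1366 Hz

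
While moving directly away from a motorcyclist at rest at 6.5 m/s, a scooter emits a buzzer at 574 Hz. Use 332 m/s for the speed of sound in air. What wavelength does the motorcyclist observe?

Moving source, stationary observer: f' = f · v/(v + v_s) since the source is receding.
f' = 574 × 332/(332 + 6.5) ≈ 563 Hz.
λ' = v/f' = 332/562.978 ≈ 59.0 cm.

59.0 cm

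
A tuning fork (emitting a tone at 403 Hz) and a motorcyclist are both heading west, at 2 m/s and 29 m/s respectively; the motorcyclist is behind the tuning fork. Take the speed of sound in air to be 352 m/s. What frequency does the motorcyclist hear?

434 Hz

The motorcyclist is behind, so the tuning fork is moving away from it while the motorcyclist is moving toward the tuning fork.
General Doppler shift: f' = f · (v + v_o)/(v + v_s).
f' = 403 × (352 + 29)/(352 + 2) = 403 × 381/354 ≈ 434 Hz.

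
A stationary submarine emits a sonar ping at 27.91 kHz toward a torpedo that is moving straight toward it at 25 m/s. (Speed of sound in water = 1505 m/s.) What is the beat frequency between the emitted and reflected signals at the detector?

The torpedo first receives the wave as a moving observer: f₁ = f₀ · (v + u)/v = 27.91 × (1505 + 25)/1505 ≈ 28.374 kHz.
The reflection then acts as a moving source: f₂ = f₁ · v/(v − u) ≈ 28.853 kHz.
Equivalently f₂ = f₀ · (v + u)/(v − u).
Beat frequency (with f₀ = 27910 Hz): |f₂ − f₀| = 2u·f₀/(v − u) = 2 × 25 × 27910/1480 ≈ 943 Hz.

943 Hz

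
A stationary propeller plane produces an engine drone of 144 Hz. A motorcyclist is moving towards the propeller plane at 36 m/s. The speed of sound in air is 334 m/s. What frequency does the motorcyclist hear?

160 Hz

Only the observer moves, toward the source, so f' = f · (v + v_o)/v.
f' = 144 × (334 + 36)/334 = 144 × 370/334 ≈ 160 Hz.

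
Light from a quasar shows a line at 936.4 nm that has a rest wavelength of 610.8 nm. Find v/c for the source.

0.403

λ'/λ₀ = 1.5331 > 1 (redshift), so the source is receding.
λ'/λ₀ = √((1 + β)/(1 − β)) for a receding source ⇒ β = (r² − 1)/(r² + 1) with r = λ'/λ₀.
β = (2.3503 − 1)/(2.3503 + 1) ≈ 0.403.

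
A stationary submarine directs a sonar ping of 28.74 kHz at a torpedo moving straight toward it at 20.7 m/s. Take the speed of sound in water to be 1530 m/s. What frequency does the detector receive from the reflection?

29.5 kHz

The torpedo first receives the wave as a moving observer: f₁ = f₀ · (v + u)/v = 28.74 × (1530 + 20.7)/1530 ≈ 29.1 kHz.
The reflection then acts as a moving source: f₂ = f₁ · v/(v − u) ≈ 29.5 kHz.
Equivalently f₂ = f₀ · (v + u)/(v − u).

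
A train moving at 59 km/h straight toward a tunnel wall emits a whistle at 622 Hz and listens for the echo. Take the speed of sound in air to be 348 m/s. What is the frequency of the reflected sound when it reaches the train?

59 km/h = 16.39 m/s.
The tunnel wall receives the sound from a moving source: f₁ = f₀ · v/(v − v_e) = 622 × 348/331.61 ≈ 653 Hz.
On the return leg the train is a moving observer: f₂ = f₁ · (v + v_e)/v = 653 × 364.39/348 ≈ 683 Hz.
Equivalently f₂ = f₀ · (v + v_e)/(v − v_e).

683 Hz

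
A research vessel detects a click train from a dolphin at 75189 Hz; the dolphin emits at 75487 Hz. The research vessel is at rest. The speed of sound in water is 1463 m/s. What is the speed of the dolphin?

f' < f, so the dolphin is receding.
f' = f · v/(v + v_s) ⇒ v_s = v · |1 − f/f'|.
v_s = 1463 × |1 − 75487/75189| = 1463 × 0.003963 ≈ 5.8 m/s.

5.8 m/s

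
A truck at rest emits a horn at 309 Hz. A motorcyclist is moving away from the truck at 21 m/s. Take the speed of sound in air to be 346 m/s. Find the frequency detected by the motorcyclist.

290 Hz

Only the observer moves, away from the source, so f' = f · (v − v_o)/v.
f' = 309 × (346 − 21)/346 = 309 × 325/346 ≈ 290 Hz.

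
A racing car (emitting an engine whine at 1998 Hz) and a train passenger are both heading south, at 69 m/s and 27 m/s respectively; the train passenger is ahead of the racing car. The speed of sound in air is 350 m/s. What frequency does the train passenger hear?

2297 Hz

The train passenger is ahead, so the racing car is moving toward it while the train passenger is moving away from the racing car.
General Doppler shift: f' = f · (v − v_o)/(v − v_s).
f' = 1998 × (350 − 27)/(350 − 69) = 1998 × 323/281 ≈ 2297 Hz.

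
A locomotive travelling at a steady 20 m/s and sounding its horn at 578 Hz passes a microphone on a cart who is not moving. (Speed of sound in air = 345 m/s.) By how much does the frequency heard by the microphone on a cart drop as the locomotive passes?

67.2 Hz

Approaching: f₁ = f · v/(v − v_s) = 578 × 345/325 ≈ 613.6 Hz.
Receding: f₂ = f · v/(v + v_s) = 578 × 345/365 ≈ 546.3 Hz.
Drop: f₁ − f₂ = 2f·v·v_s/(v² − v_s²) = 2 × 578 × 345 × 20/(345² − 20²) ≈ 67.2 Hz.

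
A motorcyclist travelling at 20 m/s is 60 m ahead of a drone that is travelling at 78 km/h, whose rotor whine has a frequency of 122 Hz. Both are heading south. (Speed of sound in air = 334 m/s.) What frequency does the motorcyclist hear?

78 km/h = 21.67 m/s.
The motorcyclist is ahead, so the drone is moving toward it while the motorcyclist is moving away from the drone.
Both move, so f' = f · (v − v_o)/(v − v_s).
f' = 122 × (334 − 20)/(334 − 21.67) = 122 × 314/312.33 ≈ 123 Hz.

123 Hz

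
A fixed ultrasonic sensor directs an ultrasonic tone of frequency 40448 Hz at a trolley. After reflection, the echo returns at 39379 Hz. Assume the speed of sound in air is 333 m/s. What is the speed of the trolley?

Double Doppler shift off a moving reflector: f₂ = f₀ · (v + u)/(v − u) (u > 0 toward emitter).
Rearranging, u = v · (f₂ − f₀)/(f₂ + f₀) = 333 × -1069/79827 ≈ -4.5 m/s.
So the trolley is moving at 4.5 m/s away from the emitter.

4.5 m/s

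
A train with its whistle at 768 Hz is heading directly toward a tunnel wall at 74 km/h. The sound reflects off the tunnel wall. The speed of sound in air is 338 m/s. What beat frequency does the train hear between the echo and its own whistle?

99 Hz

74 km/h = 20.56 m/s.
The tunnel wall receives the sound from a moving source: f₁ = f₀ · v/(v − v_e) = 768 × 338/317.44 ≈ 817.7 Hz.
On the return leg the train is a moving observer: f₂ = f₁ · (v + v_e)/v = 817.7 × 358.56/338 ≈ 867.5 Hz.
Beat against the emitted tone: |f₂ − f₀| = 2v_e·f₀/(v − v_e) = 2 × 20.56 × 768/317.44 ≈ 99 Hz.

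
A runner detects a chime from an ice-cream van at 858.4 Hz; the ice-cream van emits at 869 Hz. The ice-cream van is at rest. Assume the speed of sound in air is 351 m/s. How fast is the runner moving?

4.3 m/s

f' < f, so the runner is receding.
f' = f · (v − v_o)/v ⇒ v_o = v · |f'/f − 1|.
v_o = 351 × |858.4/869 − 1| = 351 × 0.0122 ≈ 4.3 m/s.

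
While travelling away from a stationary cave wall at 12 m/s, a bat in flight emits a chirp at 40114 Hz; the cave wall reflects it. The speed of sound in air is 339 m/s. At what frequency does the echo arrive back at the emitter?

The cave wall receives the sound from a moving source: f₁ = f₀ · v/(v + v_e) = 40114 × 339/351 ≈ 38743 Hz.
On the return leg the bat in flight is a moving observer: f₂ = f₁ · (v − v_e)/v = 38743 × 327/339 ≈ 37371 Hz.

37371 Hz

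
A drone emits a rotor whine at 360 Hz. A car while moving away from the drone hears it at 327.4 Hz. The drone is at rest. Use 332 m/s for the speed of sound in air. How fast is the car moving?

30 m/s

f' = f · (v − v_o)/v ⇒ v_o = v · |f'/f − 1|.
v_o = 332 × |327.4/360 − 1| = 332 × 0.09056 ≈ 30 m/s.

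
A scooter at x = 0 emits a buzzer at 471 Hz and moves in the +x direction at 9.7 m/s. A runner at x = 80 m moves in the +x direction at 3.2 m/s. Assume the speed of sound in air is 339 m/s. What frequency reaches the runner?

The observer lies on the +x side, so the source is heading toward the observer and the observer is heading away from the source.
General Doppler shift: f' = f · (v − v_o)/(v − v_s).
f' = 471 × (339 − 3.2)/(339 − 9.7) = 471 × 335.8/329.3 ≈ 480 Hz.

480 Hz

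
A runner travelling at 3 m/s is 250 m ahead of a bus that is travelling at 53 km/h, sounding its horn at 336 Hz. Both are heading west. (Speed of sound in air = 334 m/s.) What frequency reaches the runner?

348 Hz

53 km/h = 14.72 m/s.
The runner is ahead, so the bus is moving toward it while the runner is moving away from the bus.
With source approaching and observer receding, f' = f · (v − v_o)/(v − v_s).
f' = 336 × (334 − 3)/(334 − 14.72) = 336 × 331/319.28 ≈ 348 Hz.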